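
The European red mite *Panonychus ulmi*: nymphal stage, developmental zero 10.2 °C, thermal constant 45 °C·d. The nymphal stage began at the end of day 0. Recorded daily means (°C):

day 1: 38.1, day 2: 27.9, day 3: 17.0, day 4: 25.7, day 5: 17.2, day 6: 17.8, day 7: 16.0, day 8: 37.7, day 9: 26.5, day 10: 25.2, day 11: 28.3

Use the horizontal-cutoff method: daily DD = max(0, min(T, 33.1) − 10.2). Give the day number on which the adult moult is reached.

day 3

Daily DD above 10.2 °C (capped at 22.9): 22.9, 17.7, 6.8, 15.5, 7.0, 7.6, 5.8, 22.9, 16.3, 15.0, 18.1.
Cumulative: 22.9, 40.6, 47.4, 62.9, 69.9, 77.5, 83.3, 106.2, 122.5, 137.5, 155.6.
The total first reaches 45 DD on day 3.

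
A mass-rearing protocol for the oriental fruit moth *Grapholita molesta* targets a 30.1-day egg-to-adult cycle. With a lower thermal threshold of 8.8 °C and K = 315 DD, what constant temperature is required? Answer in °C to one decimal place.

Required daily accumulation = 315 / 30.1 = 10.465 DD/day.
T = T_base + 10.465 = 8.8 + 10.465 = 19.265 ≈ 19.3 °C.

19.3 °C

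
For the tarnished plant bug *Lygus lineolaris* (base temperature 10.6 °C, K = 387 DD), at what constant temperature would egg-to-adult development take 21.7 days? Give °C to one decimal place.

Required daily accumulation = 387 / 21.7 = 17.834 DD/day.
T = T_base + 17.834 = 10.6 + 17.834 = 28.434 ≈ 28.4 °C.

28.4 °C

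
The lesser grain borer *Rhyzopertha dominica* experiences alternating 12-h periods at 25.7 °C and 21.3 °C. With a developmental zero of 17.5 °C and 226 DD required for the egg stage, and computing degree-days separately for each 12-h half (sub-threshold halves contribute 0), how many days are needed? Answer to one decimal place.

37.7 days

Day half: max(0, 25.7 − 17.5) × 0.5 = 8.2 × 0.5 = 4.10 DD.
Night half: max(0, 21.3 − 17.5) × 0.5 = 3.8 × 0.5 = 1.90 DD.
Per 24 h: 6.00 DD/day.
Duration = 226 / 6.00 = 37.667 ≈ 37.7 days.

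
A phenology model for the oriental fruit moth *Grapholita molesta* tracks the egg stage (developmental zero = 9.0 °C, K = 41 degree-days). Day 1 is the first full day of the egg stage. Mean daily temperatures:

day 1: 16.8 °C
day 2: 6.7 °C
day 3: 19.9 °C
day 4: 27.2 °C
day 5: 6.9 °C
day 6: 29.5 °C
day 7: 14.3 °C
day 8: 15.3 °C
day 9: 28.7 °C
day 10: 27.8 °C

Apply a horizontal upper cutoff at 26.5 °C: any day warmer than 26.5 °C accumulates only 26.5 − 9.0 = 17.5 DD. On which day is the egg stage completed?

day 6

Daily DD above 9.0 °C (capped at 17.5): 7.8, 0.0, 10.9, 17.5, 0.0, 17.5, 5.3, 6.3, 17.5, 17.5.
Cumulative: 7.8, 7.8, 18.7, 36.2, 36.2, 53.7, 59.0, 65.3, 82.8, 100.3.
The total first reaches 41 DD on day 6.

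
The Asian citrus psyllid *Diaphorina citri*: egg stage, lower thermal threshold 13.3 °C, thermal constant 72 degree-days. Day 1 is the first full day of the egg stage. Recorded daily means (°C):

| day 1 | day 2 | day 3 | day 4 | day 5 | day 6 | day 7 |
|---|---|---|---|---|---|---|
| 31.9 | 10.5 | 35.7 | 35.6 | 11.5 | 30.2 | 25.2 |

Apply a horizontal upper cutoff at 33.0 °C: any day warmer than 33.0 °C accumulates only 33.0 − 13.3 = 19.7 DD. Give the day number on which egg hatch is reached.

Daily DD above 13.3 °C (capped at 19.7): 18.6, 0.0, 19.7, 19.7, 0.0, 16.9, 11.9.
Cumulative: 18.6, 18.6, 38.3, 58.0, 58.0, 74.9, 86.8.
The total first reaches 72 DD on day 6.

day 6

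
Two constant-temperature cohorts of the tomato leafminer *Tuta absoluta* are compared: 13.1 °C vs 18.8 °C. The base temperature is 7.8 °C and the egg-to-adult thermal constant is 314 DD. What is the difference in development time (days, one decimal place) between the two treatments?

At 13.1 °C: 314 / (13.1 − 7.8) = 314 / 5.3 = 59.245 d.
At 18.8 °C: 314 / (18.8 − 7.8) = 314 / 11.0 = 28.545 d.
Difference = |59.245 − 28.545| = 30.700 ≈ 30.7 days.

30.7 days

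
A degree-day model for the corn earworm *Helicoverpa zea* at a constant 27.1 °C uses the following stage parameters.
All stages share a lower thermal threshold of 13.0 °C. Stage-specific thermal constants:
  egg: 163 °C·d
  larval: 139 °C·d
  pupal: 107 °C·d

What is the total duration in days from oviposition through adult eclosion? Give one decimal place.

Daily accumulation at 27.1 °C = 27.1 − 13.0 = 14.1 DD/day.
Total K = 163 + 139 + 107 = 409 DD.
Total duration = 409 / 14.1 = 29.007 ≈ 29.0 days.

29.0 days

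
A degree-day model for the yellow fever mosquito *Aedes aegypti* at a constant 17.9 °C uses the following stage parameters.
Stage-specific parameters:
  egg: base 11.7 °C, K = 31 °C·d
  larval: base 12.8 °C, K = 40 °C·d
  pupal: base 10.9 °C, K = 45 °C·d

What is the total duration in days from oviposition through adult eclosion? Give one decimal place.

egg: 31 / (17.9 − 11.7) = 31 / 6.2 = 5.000 d.
larval: 40 / (17.9 − 12.8) = 40 / 5.1 = 7.843 d.
pupal: 45 / (17.9 − 10.9) = 45 / 7.0 = 6.429 d.
Sum = 19.272 ≈ 19.3 days.

19.3 days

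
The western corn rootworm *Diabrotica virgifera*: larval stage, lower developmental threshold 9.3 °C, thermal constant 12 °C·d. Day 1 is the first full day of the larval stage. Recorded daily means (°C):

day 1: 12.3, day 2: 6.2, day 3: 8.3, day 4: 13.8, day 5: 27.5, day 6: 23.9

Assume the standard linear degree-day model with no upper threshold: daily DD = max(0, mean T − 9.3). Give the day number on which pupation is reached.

Daily DD above 9.3 °C: 3.0, 0.0, 0.0, 4.5, 18.2, 14.6.
Cumulative: 3.0, 3.0, 3.0, 7.5, 25.7, 40.3.
The total first reaches 12 DD on day 5.

day 5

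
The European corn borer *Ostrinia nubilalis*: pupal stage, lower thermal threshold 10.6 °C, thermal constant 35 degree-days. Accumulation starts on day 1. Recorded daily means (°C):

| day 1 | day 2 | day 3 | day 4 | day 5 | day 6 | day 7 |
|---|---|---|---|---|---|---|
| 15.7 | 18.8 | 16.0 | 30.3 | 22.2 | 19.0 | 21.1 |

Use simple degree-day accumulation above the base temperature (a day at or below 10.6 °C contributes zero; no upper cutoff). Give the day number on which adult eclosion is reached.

Daily DD above 10.6 °C: 5.1, 8.2, 5.4, 19.7, 11.6, 8.4, 10.5.
Cumulative: 5.1, 13.3, 18.7, 38.4, 50.0, 58.4, 68.9.
The total first reaches 35 DD on day 4.

day 4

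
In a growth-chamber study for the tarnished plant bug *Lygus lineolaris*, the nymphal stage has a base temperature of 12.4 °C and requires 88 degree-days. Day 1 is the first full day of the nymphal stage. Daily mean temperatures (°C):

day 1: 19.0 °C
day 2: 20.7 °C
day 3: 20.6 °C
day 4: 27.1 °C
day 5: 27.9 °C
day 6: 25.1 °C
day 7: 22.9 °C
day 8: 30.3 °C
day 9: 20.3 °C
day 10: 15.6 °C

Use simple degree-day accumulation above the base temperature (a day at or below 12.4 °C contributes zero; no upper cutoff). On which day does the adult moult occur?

Daily DD above 12.4 °C: 6.6, 8.3, 8.2, 14.7, 15.5, 12.7, 10.5, 17.9, 7.9, 3.2.
Cumulative: 6.6, 14.9, 23.1, 37.8, 53.3, 66.0, 76.5, 94.4, 102.3, 105.5.
The total first reaches 88 DD on day 8.

day 8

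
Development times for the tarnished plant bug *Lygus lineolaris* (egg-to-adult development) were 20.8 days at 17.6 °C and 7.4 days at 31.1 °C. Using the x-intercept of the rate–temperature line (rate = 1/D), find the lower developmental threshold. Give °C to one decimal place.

10.1 °C

Under the model K = D·(T − T_b), so D₁·(T₁ − T_b) = D₂·(T₂ − T_b).
20.8·(17.6 − T_b) = 7.4·(31.1 − T_b)
T_b = (20.8·17.6 − 7.4·31.1) / (20.8 − 7.4) = 135.94 / 13.4 = 10.145 °C ≈ 10.1 °C.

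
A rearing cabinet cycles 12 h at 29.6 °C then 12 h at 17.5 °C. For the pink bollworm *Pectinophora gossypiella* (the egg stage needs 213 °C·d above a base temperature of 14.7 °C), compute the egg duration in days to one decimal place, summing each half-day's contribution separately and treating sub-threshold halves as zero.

Day half: max(0, 29.6 − 14.7) × 0.5 = 14.9 × 0.5 = 7.45 DD.
Night half: max(0, 17.5 − 14.7) × 0.5 = 2.8 × 0.5 = 1.40 DD.
Per 24 h: 8.85 DD/day.
Duration = 213 / 8.85 = 24.068 ≈ 24.1 days.

24.1 days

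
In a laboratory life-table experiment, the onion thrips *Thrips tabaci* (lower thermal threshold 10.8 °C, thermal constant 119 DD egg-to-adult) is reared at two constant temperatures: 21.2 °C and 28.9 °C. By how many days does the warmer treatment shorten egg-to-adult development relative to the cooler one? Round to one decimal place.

At 21.2 °C: 119 / (21.2 − 10.8) = 119 / 10.4 = 11.442 d.
At 28.9 °C: 119 / (28.9 − 10.8) = 119 / 18.1 = 6.575 d.
Difference = |11.442 − 6.575| = 4.868 ≈ 4.9 days.

4.9 days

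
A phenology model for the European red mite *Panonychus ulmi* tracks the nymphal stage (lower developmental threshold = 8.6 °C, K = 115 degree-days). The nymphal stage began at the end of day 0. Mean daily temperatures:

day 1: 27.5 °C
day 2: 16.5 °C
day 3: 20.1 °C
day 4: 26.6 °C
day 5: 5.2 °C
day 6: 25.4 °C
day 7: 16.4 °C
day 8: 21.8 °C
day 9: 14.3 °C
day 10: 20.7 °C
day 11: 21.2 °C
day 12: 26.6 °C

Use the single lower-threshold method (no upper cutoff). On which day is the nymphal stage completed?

day 11

Daily DD above 8.6 °C: 18.9, 7.9, 11.5, 18.0, 0.0, 16.8, 7.8, 13.2, 5.7, 12.1, 12.6, 18.0.
Cumulative: 18.9, 26.8, 38.3, 56.3, 56.3, 73.1, 80.9, 94.1, 99.8, 111.9, 124.5, 142.5.
The total first reaches 115 DD on day 11.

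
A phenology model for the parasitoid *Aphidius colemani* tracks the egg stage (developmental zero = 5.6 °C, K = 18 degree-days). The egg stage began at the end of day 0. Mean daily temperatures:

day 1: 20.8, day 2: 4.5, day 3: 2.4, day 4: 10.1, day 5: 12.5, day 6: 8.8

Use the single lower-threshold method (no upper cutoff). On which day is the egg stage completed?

day 4

Daily DD above 5.6 °C: 15.2, 0.0, 0.0, 4.5, 6.9, 3.2.
Cumulative: 15.2, 15.2, 15.2, 19.7, 26.6, 29.8.
The total first reaches 18 DD on day 4.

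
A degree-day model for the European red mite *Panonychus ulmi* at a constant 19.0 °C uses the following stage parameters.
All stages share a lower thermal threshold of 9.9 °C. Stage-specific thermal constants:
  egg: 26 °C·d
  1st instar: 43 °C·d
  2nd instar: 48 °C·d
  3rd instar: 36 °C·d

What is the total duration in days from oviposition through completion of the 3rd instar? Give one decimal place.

16.8 days

Daily accumulation at 19.0 °C = 19.0 − 9.9 = 9.1 DD/day.
Total K = 26 + 43 + 48 + 36 = 153 DD.
Total duration = 153 / 9.1 = 16.813 ≈ 16.8 days.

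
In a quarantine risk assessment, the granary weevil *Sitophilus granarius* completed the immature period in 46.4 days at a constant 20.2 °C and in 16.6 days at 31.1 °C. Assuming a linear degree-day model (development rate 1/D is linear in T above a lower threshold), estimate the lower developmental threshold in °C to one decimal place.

Under the model K = D·(T − T_b), so D₁·(T₁ − T_b) = D₂·(T₂ − T_b).
46.4·(20.2 − T_b) = 16.6·(31.1 − T_b)
T_b = (46.4·20.2 − 16.6·31.1) / (46.4 − 16.6) = 421.02 / 29.8 = 14.128 °C ≈ 14.1 °C.

14.1 °C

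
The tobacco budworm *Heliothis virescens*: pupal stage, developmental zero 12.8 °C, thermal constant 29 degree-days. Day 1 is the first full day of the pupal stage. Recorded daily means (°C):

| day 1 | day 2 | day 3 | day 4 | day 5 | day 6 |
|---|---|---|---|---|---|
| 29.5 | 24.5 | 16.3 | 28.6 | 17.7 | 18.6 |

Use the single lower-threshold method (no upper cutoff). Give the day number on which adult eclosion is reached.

day 3

Daily DD above 12.8 °C: 16.7, 11.7, 3.5, 15.8, 4.9, 5.8.
Cumulative: 16.7, 28.4, 31.9, 47.7, 52.6, 58.4.
The total first reaches 29 DD on day 3.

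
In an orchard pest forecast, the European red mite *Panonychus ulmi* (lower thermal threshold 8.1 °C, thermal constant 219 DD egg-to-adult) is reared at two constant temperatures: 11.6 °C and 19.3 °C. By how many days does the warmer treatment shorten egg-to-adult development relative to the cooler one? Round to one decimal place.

43.0 days

At 11.6 °C: 219 / (11.6 − 8.1) = 219 / 3.5 = 62.571 d.
At 19.3 °C: 219 / (19.3 − 8.1) = 219 / 11.2 = 19.554 d.
Difference = |62.571 − 19.554| = 43.018 ≈ 43.0 days.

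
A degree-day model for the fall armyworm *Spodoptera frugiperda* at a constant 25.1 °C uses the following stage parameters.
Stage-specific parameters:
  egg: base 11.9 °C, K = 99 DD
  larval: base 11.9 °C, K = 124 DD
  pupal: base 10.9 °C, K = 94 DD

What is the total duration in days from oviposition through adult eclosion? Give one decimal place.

23.5 days

egg: 99 / (25.1 − 11.9) = 99 / 13.2 = 7.500 d.
larval: 124 / (25.1 − 11.9) = 124 / 13.2 = 9.394 d.
pupal: 94 / (25.1 − 10.9) = 94 / 14.2 = 6.620 d.
Sum = 23.514 ≈ 23.5 days.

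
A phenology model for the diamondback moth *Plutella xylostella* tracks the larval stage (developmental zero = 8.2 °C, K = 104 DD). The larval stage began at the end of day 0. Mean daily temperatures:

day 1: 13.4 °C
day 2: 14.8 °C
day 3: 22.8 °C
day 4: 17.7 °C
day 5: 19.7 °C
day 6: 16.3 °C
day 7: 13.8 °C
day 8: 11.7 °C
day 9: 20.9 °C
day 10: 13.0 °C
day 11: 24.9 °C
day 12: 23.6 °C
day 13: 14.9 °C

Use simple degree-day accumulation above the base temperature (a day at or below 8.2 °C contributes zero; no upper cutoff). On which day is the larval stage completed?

day 12

Daily DD above 8.2 °C: 5.2, 6.6, 14.6, 9.5, 11.5, 8.1, 5.6, 3.5, 12.7, 4.8, 16.7, 15.4, 6.7.
Cumulative: 5.2, 11.8, 26.4, 35.9, 47.4, 55.5, 61.1, 64.6, 77.3, 82.1, 98.8, 114.2, 120.9.
The total first reaches 104 DD on day 12.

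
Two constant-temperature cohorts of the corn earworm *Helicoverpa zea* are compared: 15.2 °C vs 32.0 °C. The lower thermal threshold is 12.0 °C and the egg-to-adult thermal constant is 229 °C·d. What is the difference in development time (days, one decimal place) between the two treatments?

At 15.2 °C: 229 / (15.2 − 12.0) = 229 / 3.2 = 71.563 d.
At 32.0 °C: 229 / (32.0 − 12.0) = 229 / 20.0 = 11.450 d.
Difference = |71.563 − 11.450| = 60.113 ≈ 60.1 days.

60.1 days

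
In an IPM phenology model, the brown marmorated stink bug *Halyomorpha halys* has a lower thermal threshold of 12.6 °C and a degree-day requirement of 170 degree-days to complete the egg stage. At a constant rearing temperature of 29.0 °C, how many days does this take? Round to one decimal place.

10.4 days

Daily accumulation = 29.0 − 12.6 = 16.4 DD/day.
Duration = 170 / 16.4 = 10.366 ≈ 10.4 days.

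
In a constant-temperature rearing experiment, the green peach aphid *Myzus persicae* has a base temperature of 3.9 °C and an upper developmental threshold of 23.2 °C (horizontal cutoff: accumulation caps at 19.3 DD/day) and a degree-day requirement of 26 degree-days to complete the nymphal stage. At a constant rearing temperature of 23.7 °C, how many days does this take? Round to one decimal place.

1.3 days

Temperature 23.7 °C exceeds the upper threshold, so daily accumulation caps at 23.2 − 3.9 = 19.3 DD/day.
Duration = 26 / 19.3 = 1.347 ≈ 1.3 days.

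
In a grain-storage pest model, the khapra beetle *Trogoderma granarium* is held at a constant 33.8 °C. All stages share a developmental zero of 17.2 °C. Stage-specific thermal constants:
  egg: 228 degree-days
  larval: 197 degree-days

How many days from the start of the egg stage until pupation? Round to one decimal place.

25.6 days

Daily accumulation at 33.8 °C = 33.8 − 17.2 = 16.6 DD/day.
Total K = 228 + 197 = 425 DD.
Total duration = 425 / 16.6 = 25.602 ≈ 25.6 days.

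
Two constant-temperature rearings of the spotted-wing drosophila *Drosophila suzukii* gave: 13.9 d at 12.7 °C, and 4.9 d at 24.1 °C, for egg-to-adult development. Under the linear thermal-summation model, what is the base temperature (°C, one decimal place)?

6.5 °C

Linear rate model ⇒ the product D·(T − T_b) is constant across temperatures.
13.9·(12.7 − T_b) = 4.9·(24.1 − T_b)
T_b = (13.9·12.7 − 4.9·24.1) / (13.9 − 4.9) = 58.44 / 9.0 = 6.493 °C ≈ 6.5 °C.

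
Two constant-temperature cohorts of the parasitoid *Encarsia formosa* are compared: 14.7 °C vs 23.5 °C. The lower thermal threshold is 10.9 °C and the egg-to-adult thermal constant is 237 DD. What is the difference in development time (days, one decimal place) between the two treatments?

At 14.7 °C: 237 / (14.7 − 10.9) = 237 / 3.8 = 62.368 d.
At 23.5 °C: 237 / (23.5 − 10.9) = 237 / 12.6 = 18.810 d.
Difference = |62.368 − 18.810| = 43.559 ≈ 43.6 days.

43.6 days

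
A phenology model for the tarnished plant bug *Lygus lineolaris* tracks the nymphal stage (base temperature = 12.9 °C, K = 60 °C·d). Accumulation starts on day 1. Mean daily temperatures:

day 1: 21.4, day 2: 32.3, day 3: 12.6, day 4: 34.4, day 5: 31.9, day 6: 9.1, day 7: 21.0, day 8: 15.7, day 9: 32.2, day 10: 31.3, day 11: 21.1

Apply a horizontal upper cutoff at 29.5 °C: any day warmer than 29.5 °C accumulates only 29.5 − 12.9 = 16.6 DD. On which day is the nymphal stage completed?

day 7

Daily DD above 12.9 °C (capped at 16.6): 8.5, 16.6, 0.0, 16.6, 16.6, 0.0, 8.1, 2.8, 16.6, 16.6, 8.2.
Cumulative: 8.5, 25.1, 25.1, 41.7, 58.3, 58.3, 66.4, 69.2, 85.8, 102.4, 110.6.
The total first reaches 60 DD on day 7.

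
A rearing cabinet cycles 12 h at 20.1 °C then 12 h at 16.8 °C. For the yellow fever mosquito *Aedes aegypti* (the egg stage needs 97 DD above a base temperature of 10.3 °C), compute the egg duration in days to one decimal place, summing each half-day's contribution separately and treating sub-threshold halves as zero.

Day half: max(0, 20.1 − 10.3) × 0.5 = 9.8 × 0.5 = 4.90 DD.
Night half: max(0, 16.8 − 10.3) × 0.5 = 6.5 × 0.5 = 3.25 DD.
Per 24 h: 8.15 DD/day.
Duration = 97 / 8.15 = 11.902 ≈ 11.9 days.

11.9 days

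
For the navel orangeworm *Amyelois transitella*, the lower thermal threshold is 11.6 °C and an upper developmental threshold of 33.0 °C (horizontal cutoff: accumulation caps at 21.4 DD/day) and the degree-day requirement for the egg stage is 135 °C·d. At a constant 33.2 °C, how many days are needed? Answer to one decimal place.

Temperature 33.2 °C exceeds the upper threshold, so daily accumulation caps at 33.0 − 11.6 = 21.4 DD/day.
Duration = 135 / 21.4 = 6.308 ≈ 6.3 days.

6.3 days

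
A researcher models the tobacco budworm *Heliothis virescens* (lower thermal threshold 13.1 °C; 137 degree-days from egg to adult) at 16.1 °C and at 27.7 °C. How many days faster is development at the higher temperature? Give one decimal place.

At 16.1 °C: 137 / (16.1 − 13.1) = 137 / 3.0 = 45.667 d.
At 27.7 °C: 137 / (27.7 − 13.1) = 137 / 14.6 = 9.384 d.
Difference = |45.667 − 9.384| = 36.283 ≈ 36.3 days.

36.3 days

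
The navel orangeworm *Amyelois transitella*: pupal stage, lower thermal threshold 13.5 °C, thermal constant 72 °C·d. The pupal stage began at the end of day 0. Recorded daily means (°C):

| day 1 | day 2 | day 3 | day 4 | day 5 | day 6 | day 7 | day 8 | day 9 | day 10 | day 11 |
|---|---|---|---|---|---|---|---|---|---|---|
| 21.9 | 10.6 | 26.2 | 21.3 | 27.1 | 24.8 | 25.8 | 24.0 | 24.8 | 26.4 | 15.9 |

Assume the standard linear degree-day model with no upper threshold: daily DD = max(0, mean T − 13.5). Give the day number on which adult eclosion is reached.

Daily DD above 13.5 °C: 8.4, 0.0, 12.7, 7.8, 13.6, 11.3, 12.3, 10.5, 11.3, 12.9, 2.4.
Cumulative: 8.4, 8.4, 21.1, 28.9, 42.5, 53.8, 66.1, 76.6, 87.9, 100.8, 103.2.
The total first reaches 72 DD on day 8.

day 8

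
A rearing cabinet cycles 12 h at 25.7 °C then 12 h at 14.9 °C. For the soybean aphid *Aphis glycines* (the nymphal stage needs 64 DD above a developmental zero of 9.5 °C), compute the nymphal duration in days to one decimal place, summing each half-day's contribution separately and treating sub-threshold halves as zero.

5.9 days

Day half: max(0, 25.7 − 9.5) × 0.5 = 16.2 × 0.5 = 8.10 DD.
Night half: max(0, 14.9 − 9.5) × 0.5 = 5.4 × 0.5 = 2.70 DD.
Per 24 h: 10.80 DD/day.
Duration = 64 / 10.80 = 5.926 ≈ 5.9 days.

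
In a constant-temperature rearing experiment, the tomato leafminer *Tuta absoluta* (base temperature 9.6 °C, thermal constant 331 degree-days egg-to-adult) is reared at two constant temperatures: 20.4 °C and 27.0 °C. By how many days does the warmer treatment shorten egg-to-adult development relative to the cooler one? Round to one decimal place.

At 20.4 °C: 331 / (20.4 − 9.6) = 331 / 10.8 = 30.648 d.
At 27.0 °C: 331 / (27.0 − 9.6) = 331 / 17.4 = 19.023 d.
Difference = |30.648 − 19.023| = 11.625 ≈ 11.6 days.

11.6 days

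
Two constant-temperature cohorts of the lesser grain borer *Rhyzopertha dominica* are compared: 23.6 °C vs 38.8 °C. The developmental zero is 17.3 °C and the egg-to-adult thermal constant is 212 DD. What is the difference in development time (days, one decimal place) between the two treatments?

At 23.6 °C: 212 / (23.6 − 17.3) = 212 / 6.3 = 33.651 d.
At 38.8 °C: 212 / (38.8 − 17.3) = 212 / 21.5 = 9.860 d.
Difference = |33.651 − 9.860| = 23.790 ≈ 23.8 days.

23.8 days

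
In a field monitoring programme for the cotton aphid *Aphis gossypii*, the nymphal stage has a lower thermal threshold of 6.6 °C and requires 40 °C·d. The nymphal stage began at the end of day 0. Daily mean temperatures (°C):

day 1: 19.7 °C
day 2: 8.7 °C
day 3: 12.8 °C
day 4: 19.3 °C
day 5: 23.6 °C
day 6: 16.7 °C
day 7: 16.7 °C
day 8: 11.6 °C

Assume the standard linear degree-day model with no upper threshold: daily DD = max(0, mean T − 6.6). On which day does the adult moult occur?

Daily DD above 6.6 °C: 13.1, 2.1, 6.2, 12.7, 17.0, 10.1, 10.1, 5.0.
Cumulative: 13.1, 15.2, 21.4, 34.1, 51.1, 61.2, 71.3, 76.3.
The total first reaches 40 DD on day 5.

day 5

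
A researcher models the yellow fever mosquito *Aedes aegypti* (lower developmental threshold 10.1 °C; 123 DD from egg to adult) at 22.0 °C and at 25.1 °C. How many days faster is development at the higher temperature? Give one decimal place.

At 22.0 °C: 123 / (22.0 − 10.1) = 123 / 11.9 = 10.336 d.
At 25.1 °C: 123 / (25.1 − 10.1) = 123 / 15.0 = 8.200 d.
Difference = |10.336 − 8.200| = 2.136 ≈ 2.1 days.

2.1 days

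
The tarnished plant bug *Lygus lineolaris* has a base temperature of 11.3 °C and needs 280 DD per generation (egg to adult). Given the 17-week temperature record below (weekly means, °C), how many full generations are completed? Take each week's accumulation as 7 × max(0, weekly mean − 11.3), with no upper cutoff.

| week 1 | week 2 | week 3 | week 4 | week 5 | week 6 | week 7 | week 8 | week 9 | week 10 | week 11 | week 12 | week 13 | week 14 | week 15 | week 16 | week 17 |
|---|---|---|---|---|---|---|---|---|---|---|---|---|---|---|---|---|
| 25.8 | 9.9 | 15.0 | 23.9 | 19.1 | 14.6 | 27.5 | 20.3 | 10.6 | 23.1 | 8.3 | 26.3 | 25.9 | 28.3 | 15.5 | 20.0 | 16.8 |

Weekly DD (7 × max(0, T̄ − 11.3)): 101.5, 0.0, 25.9, 88.2, 54.6, 23.1, 113.4, 63.0, 0.0, 82.6, 0.0, 105.0, 102.2, 119.0, 29.4, 60.9, 38.5.
Season total = 1007.3 DD.
Complete generations = ⌊1007.3 / 280⌋ = 3.

3 generations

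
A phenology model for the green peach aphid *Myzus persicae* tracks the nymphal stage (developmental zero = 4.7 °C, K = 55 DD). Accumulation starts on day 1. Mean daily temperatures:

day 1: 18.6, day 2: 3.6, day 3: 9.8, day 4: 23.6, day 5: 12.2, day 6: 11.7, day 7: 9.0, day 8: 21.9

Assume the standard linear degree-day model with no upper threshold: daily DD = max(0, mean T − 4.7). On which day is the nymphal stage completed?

Daily DD above 4.7 °C: 13.9, 0.0, 5.1, 18.9, 7.5, 7.0, 4.3, 17.2.
Cumulative: 13.9, 13.9, 19.0, 37.9, 45.4, 52.4, 56.7, 73.9.
The total first reaches 55 DD on day 7.

day 7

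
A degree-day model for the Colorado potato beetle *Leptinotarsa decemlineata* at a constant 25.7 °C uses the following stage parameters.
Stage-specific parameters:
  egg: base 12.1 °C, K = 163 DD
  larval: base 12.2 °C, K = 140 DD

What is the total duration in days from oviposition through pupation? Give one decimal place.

22.4 days

egg: 163 / (25.7 − 12.1) = 163 / 13.6 = 11.985 d.
larval: 140 / (25.7 − 12.2) = 140 / 13.5 = 10.370 d.
Sum = 22.356 ≈ 22.4 days.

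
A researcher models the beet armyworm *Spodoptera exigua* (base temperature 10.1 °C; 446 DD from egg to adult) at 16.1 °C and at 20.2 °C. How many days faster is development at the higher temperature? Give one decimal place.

30.2 days

At 16.1 °C: 446 / (16.1 − 10.1) = 446 / 6.0 = 74.333 d.
At 20.2 °C: 446 / (20.2 − 10.1) = 446 / 10.1 = 44.158 d.
Difference = |74.333 − 44.158| = 30.175 ≈ 30.2 days.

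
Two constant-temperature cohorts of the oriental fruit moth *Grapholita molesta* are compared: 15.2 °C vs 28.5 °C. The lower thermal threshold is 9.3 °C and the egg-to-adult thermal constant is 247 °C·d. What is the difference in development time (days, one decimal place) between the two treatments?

At 15.2 °C: 247 / (15.2 − 9.3) = 247 / 5.9 = 41.864 d.
At 28.5 °C: 247 / (28.5 − 9.3) = 247 / 19.2 = 12.865 d.
Difference = |41.864 − 12.865| = 29.000 ≈ 29.0 days.

29.0 days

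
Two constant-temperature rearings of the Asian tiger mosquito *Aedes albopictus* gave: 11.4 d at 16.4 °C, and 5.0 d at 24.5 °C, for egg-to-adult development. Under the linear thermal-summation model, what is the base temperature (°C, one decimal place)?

Equal thermal constants: D₁(T₁ − T_b) = D₂(T₂ − T_b).
11.4·(16.4 − T_b) = 5.0·(24.5 − T_b)
T_b = (11.4·16.4 − 5.0·24.5) / (11.4 − 5.0) = 64.46 / 6.4 = 10.072 °C ≈ 10.1 °C.

10.1 °C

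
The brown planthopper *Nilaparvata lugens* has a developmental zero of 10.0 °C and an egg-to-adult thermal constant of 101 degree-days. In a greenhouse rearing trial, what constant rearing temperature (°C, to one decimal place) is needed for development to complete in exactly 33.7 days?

Required daily accumulation = 101 / 33.7 = 2.997 DD/day.
T = T_base + 2.997 = 10.0 + 2.997 = 12.997 ≈ 13.0 °C.

13.0 °C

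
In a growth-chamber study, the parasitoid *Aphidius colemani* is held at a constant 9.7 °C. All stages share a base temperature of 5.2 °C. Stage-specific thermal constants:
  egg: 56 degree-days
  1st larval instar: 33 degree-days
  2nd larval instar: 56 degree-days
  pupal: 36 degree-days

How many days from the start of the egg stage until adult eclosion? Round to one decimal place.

40.2 days

Daily accumulation at 9.7 °C = 9.7 − 5.2 = 4.5 DD/day.
Total K = 56 + 33 + 56 + 36 = 181 DD.
Total duration = 181 / 4.5 = 40.222 ≈ 40.2 days.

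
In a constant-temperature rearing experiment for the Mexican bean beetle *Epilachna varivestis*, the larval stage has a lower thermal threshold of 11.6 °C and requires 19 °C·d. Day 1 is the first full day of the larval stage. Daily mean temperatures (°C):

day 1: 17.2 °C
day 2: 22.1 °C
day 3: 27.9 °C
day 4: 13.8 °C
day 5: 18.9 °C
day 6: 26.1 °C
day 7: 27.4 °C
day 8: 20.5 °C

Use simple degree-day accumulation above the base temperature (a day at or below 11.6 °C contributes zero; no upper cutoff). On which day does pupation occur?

Daily DD above 11.6 °C: 5.6, 10.5, 16.3, 2.2, 7.3, 14.5, 15.8, 8.9.
Cumulative: 5.6, 16.1, 32.4, 34.6, 41.9, 56.4, 72.2, 81.1.
The total first reaches 19 DD on day 3.

day 3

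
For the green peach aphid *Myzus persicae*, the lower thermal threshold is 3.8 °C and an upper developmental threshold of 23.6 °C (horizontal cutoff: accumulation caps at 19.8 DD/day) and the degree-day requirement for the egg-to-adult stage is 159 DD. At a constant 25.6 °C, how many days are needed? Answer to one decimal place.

Temperature 25.6 °C exceeds the upper threshold, so daily accumulation caps at 23.6 − 3.8 = 19.8 DD/day.
Duration = 159 / 19.8 = 8.030 ≈ 8.0 days.

8.0 days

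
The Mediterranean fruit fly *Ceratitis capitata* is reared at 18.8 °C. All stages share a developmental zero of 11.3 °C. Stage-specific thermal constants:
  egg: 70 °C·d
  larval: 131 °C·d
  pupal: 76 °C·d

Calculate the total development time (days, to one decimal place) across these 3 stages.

Daily accumulation at 18.8 °C = 18.8 − 11.3 = 7.5 DD/day.
Total K = 70 + 131 + 76 = 277 DD.
Total duration = 277 / 7.5 = 36.933 ≈ 36.9 days.

36.9 days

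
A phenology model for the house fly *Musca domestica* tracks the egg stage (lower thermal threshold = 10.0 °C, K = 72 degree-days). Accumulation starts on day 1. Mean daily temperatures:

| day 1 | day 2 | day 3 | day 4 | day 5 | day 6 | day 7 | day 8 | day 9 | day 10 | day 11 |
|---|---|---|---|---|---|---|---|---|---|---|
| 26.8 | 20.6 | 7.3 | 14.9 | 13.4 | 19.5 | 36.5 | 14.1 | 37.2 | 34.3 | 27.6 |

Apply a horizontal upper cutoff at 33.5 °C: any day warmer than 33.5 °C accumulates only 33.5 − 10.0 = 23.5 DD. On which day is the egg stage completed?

day 8

Daily DD above 10.0 °C (capped at 23.5): 16.8, 10.6, 0.0, 4.9, 3.4, 9.5, 23.5, 4.1, 23.5, 23.5, 17.6.
Cumulative: 16.8, 27.4, 27.4, 32.3, 35.7, 45.2, 68.7, 72.8, 96.3, 119.8, 137.4.
The total first reaches 72 DD on day 8.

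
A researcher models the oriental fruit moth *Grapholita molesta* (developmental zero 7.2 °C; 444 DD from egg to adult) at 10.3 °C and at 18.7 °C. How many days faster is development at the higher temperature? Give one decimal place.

104.6 days

At 10.3 °C: 444 / (10.3 − 7.2) = 444 / 3.1 = 143.226 d.
At 18.7 °C: 444 / (18.7 − 7.2) = 444 / 11.5 = 38.609 d.
Difference = |143.226 − 38.609| = 104.617 ≈ 104.6 days.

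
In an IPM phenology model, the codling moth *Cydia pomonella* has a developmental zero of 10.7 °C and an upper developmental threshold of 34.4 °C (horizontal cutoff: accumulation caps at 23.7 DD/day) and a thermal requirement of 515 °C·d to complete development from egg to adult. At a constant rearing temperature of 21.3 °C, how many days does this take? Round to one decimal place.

Daily accumulation = 21.3 − 10.7 = 10.6 DD/day.
Duration = 515 / 10.6 = 48.585 ≈ 48.6 days.

48.6 days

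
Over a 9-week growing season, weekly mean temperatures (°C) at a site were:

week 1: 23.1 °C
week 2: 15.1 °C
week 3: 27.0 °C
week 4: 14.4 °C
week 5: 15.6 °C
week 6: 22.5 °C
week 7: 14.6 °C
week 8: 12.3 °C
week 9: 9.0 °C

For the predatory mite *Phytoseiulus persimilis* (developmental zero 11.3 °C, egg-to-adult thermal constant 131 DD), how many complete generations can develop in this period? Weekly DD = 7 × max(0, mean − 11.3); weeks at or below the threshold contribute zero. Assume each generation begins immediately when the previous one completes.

2 generations

Weekly DD (7 × max(0, T̄ − 11.3)): 82.6, 26.6, 109.9, 21.7, 30.1, 78.4, 23.1, 7.0, 0.0.
Season total = 379.4 DD.
Complete generations = ⌊379.4 / 131⌋ = 2.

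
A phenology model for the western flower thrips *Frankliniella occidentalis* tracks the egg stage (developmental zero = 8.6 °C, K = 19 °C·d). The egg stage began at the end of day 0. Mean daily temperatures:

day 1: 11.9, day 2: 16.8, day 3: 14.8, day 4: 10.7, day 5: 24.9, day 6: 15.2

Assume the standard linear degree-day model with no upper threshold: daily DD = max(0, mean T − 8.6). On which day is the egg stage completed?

Daily DD above 8.6 °C: 3.3, 8.2, 6.2, 2.1, 16.3, 6.6.
Cumulative: 3.3, 11.5, 17.7, 19.8, 36.1, 42.7.
The total first reaches 19 DD on day 4.

day 4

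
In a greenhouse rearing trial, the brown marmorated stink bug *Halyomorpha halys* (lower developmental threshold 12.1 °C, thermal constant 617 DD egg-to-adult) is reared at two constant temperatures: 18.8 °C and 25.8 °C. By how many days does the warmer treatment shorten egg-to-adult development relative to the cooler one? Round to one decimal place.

47.1 days

At 18.8 °C: 617 / (18.8 − 12.1) = 617 / 6.7 = 92.090 d.
At 25.8 °C: 617 / (25.8 − 12.1) = 617 / 13.7 = 45.036 d.
Difference = |92.090 − 45.036| = 47.053 ≈ 47.1 days.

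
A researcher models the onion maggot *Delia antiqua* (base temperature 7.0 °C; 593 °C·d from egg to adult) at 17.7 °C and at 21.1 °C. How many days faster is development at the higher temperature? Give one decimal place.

13.4 days

At 17.7 °C: 593 / (17.7 − 7.0) = 593 / 10.7 = 55.421 d.
At 21.1 °C: 593 / (21.1 − 7.0) = 593 / 14.1 = 42.057 d.
Difference = |55.421 − 42.057| = 13.364 ≈ 13.4 days.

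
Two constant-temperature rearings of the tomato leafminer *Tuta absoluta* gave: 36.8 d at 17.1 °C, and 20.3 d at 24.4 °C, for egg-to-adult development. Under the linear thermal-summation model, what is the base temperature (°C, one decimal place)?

Equal thermal constants: D₁(T₁ − T_b) = D₂(T₂ − T_b).
36.8·(17.1 − T_b) = 20.3·(24.4 − T_b)
T_b = (36.8·17.1 − 20.3·24.4) / (36.8 − 20.3) = 133.96 / 16.5 = 8.119 °C ≈ 8.1 °C.

8.1 °C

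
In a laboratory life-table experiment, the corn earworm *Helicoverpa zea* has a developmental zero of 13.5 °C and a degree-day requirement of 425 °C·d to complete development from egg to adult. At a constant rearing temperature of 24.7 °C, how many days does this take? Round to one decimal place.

Daily accumulation = 24.7 − 13.5 = 11.2 DD/day.
Duration = 425 / 11.2 = 37.946 ≈ 37.9 days.

37.9 days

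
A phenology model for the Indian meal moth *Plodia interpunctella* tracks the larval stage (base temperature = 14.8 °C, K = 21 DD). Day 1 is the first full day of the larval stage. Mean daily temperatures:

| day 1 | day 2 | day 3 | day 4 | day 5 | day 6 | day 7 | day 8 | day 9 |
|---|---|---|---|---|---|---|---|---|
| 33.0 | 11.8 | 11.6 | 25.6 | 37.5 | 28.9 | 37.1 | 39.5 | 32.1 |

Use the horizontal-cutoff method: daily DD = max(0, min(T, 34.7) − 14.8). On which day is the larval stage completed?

Daily DD above 14.8 °C (capped at 19.9): 18.2, 0.0, 0.0, 10.8, 19.9, 14.1, 19.9, 19.9, 17.3.
Cumulative: 18.2, 18.2, 18.2, 29.0, 48.9, 63.0, 82.9, 102.8, 120.1.
The total first reaches 21 DD on day 4.

day 4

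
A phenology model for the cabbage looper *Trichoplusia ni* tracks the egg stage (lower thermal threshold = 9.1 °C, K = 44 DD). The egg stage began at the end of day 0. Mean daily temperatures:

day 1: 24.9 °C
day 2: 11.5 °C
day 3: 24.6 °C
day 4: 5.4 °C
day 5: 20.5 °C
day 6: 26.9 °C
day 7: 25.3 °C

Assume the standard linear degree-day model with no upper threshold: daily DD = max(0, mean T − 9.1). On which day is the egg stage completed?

day 5

Daily DD above 9.1 °C: 15.8, 2.4, 15.5, 0.0, 11.4, 17.8, 16.2.
Cumulative: 15.8, 18.2, 33.7, 33.7, 45.1, 62.9, 79.1.
The total first reaches 44 DD on day 5.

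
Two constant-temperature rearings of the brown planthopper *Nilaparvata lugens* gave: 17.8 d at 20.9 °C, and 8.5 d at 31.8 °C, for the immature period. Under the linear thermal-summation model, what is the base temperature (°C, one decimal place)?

Under the model K = D·(T − T_b), so D₁·(T₁ − T_b) = D₂·(T₂ − T_b).
17.8·(20.9 − T_b) = 8.5·(31.8 − T_b)
T_b = (17.8·20.9 − 8.5·31.8) / (17.8 − 8.5) = 101.72 / 9.3 = 10.938 °C ≈ 10.9 °C.

10.9 °C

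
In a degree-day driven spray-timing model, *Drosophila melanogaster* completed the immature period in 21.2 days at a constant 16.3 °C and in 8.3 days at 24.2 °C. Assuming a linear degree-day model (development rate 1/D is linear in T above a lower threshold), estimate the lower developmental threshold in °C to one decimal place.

11.2 °C

Linear rate model ⇒ the product D·(T − T_b) is constant across temperatures.
21.2·(16.3 − T_b) = 8.3·(24.2 − T_b)
T_b = (21.2·16.3 − 8.3·24.2) / (21.2 − 8.3) = 144.70 / 12.9 = 11.217 °C ≈ 11.2 °C.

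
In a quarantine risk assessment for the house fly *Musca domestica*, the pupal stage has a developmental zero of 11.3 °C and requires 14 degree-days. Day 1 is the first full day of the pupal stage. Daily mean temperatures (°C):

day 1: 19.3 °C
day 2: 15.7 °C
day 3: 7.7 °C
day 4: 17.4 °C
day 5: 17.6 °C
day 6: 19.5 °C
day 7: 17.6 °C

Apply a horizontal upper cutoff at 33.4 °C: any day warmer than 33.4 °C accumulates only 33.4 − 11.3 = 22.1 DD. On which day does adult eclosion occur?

day 4

Daily DD above 11.3 °C (capped at 22.1): 8.0, 4.4, 0.0, 6.1, 6.3, 8.2, 6.3.
Cumulative: 8.0, 12.4, 12.4, 18.5, 24.8, 33.0, 39.3.
The total first reaches 14 DD on day 4.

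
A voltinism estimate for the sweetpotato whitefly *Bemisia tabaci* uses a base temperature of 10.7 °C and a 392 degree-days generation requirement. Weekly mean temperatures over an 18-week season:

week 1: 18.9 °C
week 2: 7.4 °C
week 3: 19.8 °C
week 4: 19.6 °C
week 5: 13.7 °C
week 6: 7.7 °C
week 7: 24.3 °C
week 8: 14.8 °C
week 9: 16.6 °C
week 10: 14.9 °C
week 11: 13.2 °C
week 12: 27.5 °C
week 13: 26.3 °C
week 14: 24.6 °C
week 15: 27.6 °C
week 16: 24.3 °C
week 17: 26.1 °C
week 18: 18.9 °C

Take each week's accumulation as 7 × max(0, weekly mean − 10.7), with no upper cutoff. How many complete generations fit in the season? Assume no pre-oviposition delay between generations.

2 generations

Weekly DD (7 × max(0, T̄ − 10.7)): 57.4, 0.0, 63.7, 62.3, 21.0, 0.0, 95.2, 28.7, 41.3, 29.4, 17.5, 117.6, 109.2, 97.3, 118.3, 95.2, 107.8, 57.4.
Season total = 1119.3 DD.
Complete generations = ⌊1119.3 / 392⌋ = 2.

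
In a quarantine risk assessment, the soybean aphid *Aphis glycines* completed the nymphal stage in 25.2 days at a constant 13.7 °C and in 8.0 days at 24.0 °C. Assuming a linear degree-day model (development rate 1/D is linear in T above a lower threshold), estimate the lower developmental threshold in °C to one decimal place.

8.9 °C

Linear rate model ⇒ the product D·(T − T_b) is constant across temperatures.
25.2·(13.7 − T_b) = 8.0·(24.0 − T_b)
T_b = (25.2·13.7 − 8.0·24.0) / (25.2 − 8.0) = 153.24 / 17.2 = 8.909 °C ≈ 8.9 °C.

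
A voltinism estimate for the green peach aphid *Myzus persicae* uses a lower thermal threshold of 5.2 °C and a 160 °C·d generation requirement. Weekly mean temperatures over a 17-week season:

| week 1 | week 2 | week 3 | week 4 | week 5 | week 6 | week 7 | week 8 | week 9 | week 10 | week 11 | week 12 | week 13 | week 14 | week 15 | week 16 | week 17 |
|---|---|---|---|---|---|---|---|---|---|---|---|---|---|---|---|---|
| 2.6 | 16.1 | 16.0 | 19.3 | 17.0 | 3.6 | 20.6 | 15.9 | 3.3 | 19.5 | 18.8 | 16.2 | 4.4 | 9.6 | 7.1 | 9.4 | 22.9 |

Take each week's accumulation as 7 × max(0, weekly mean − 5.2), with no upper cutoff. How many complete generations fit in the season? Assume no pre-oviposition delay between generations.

Weekly DD (7 × max(0, T̄ − 5.2)): 0.0, 76.3, 75.6, 98.7, 82.6, 0.0, 107.8, 74.9, 0.0, 100.1, 95.2, 77.0, 0.0, 30.8, 13.3, 29.4, 123.9.
Season total = 985.6 DD.
Complete generations = ⌊985.6 / 160⌋ = 6.

6 generations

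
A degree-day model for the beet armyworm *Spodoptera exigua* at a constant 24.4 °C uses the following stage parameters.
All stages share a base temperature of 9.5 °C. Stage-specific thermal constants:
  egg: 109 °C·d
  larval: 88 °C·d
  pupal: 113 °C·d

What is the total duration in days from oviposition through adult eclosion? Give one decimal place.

20.8 days

Daily accumulation at 24.4 °C = 24.4 − 9.5 = 14.9 DD/day.
Total K = 109 + 88 + 113 = 310 DD.
Total duration = 310 / 14.9 = 20.805 ≈ 20.8 days.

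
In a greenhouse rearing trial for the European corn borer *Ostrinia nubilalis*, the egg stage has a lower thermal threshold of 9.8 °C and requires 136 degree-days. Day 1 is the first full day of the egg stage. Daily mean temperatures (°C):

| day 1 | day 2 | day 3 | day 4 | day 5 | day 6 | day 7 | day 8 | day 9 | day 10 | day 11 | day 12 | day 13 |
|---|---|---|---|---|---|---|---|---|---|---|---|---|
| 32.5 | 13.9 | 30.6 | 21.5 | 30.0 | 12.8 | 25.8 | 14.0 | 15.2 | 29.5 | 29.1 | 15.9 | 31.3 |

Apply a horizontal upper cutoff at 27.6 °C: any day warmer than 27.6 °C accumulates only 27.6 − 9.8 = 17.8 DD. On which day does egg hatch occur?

day 12

Daily DD above 9.8 °C (capped at 17.8): 17.8, 4.1, 17.8, 11.7, 17.8, 3.0, 16.0, 4.2, 5.4, 17.8, 17.8, 6.1, 17.8.
Cumulative: 17.8, 21.9, 39.7, 51.4, 69.2, 72.2, 88.2, 92.4, 97.8, 115.6, 133.4, 139.5, 157.3.
The total first reaches 136 DD on day 12.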